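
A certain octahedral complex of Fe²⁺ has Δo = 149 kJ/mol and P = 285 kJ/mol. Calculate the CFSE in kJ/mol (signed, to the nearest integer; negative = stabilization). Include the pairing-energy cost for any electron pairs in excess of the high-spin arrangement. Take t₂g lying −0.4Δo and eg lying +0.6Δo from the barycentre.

-60

Fe sits in group 8; removing 2 electrons leaves Fe²⁺ with 8 − 2 = 6 d electrons.
Δo < P, so pairing is avoided: the ground state is high-spin.
Configuration: t₂g⁴ eg².
Orbital CFSE = -0.4Δo = -0.4 × 149 = -60 kJ/mol.
High-spin has no excess pairs, so no pairing correction applies.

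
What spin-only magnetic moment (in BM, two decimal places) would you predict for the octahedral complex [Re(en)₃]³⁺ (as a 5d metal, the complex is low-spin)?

en is neutral, so the +3 overall charge sits on Re: oxidation state +3.
Re sits in group 7; removing 3 electrons leaves Re³⁺ with 7 − 3 = 4 d electrons.
Configuration: t₂g⁴ eg⁰ → 2 unpaired electrons.
μ(spin-only) = √[2(2+2)] = √8 ≈ 2.83 BM.

2.83 BM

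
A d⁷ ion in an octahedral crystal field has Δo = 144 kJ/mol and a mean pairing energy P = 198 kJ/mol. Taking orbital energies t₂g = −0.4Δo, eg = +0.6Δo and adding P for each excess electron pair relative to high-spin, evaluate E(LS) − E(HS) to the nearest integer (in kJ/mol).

High-spin: t₂g⁵ eg², CFSE = -0.8Δo = -115 kJ/mol.
For low-spin the configuration is t₂g⁶ eg¹: orbital energy -1.8 × 144 = -259 kJ/mol, and 1 additional pair relative to high-spin adds 198 kJ/mol, giving -61 kJ/mol.
E(LS) − E(HS) = -61 − (-115) = 54 kJ/mol.

54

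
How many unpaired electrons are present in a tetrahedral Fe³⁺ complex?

Group 8 minus oxidation state +3 gives a d⁵ configuration for Fe³⁺.
Tetrahedral splitting is small, so the complex is high-spin.
Configuration: e² t₂³, giving 5 unpaired electrons.

5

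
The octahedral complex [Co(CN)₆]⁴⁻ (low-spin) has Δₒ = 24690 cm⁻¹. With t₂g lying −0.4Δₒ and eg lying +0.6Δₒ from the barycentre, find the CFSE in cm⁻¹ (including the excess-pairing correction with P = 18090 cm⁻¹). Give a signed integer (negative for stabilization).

Each CN⁻ contributes -1; 6 × (-1) = -6. With overall charge -4, Co is in the +2 oxidation state.
Co is in group 9, so Co²⁺ is d⁷ (9 − 2 = 7).
Electron filling gives t₂g⁶ eg¹.
The orbital stabilization is -1.8Δₒ = -1.8 × 24690 = -44442 cm⁻¹.
Relative to high-spin t₂g⁵ eg² (2 paired), the low-spin configuration has 1 additional pair, contributing +1 × 18090 = +18090 cm⁻¹.
Combining: -44442 + 18090 = -26352 cm⁻¹.

-26352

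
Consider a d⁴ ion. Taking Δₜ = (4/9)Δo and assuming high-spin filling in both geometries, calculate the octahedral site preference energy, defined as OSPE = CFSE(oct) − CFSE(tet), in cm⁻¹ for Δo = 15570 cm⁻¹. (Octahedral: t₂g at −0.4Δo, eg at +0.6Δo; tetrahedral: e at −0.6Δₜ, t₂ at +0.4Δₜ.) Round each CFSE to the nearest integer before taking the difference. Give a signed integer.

Octahedral (high-spin): t2g^3 e_g^1, CFSE = 3(−0.4) + 1(+0.6) = -0.6Δo = -0.6 × 15570 = -9342 cm⁻¹.
Tetrahedral e^2 t2^2 gives -0.4Δₜ = -0.4 × (4/9) × 15570 = -2768 cm⁻¹.
OSPE = -9342 − (-2768) = -6574 cm⁻¹.

-6574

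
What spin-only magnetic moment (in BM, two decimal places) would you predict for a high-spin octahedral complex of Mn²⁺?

Mn sits in group 7; removing 2 electrons leaves Mn²⁺ with 7 − 2 = 5 d electrons.
Configuration: t₂g³ eg² → 5 unpaired electrons.
μ(spin-only) = √[5(5+2)] = √35 ≈ 5.92 BM.

5.92 BM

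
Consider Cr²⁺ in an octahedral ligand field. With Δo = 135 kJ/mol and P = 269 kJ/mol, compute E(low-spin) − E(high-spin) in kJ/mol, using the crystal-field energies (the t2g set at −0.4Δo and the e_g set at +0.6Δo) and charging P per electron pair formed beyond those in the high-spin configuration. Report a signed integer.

Group 6 minus oxidation state +2 gives a d⁴ configuration for Cr²⁺.
High-spin: t2g^3 e_g^1, CFSE = -0.6Δo = -81 kJ/mol.
For low-spin the configuration is t2g^4 e_g^0: orbital energy -1.6 × 135 = -216 kJ/mol, and 1 additional pair relative to high-spin adds 269 kJ/mol, giving 53 kJ/mol.
E(LS) − E(HS) = 53 − (-81) = 134 kJ/mol.

134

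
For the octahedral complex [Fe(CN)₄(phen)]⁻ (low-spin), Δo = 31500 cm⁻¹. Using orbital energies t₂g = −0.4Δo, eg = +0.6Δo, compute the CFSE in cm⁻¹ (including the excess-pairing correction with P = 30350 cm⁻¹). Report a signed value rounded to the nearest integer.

-2300

Ligand charges: 4×(-1) from CN⁻ and 1×(+0) from phen sum to -4; with overall charge -1, Fe is +3.
Fe is in group 8, so Fe³⁺ is d⁵ (8 − 3 = 5).
Configuration: t₂g⁵ eg⁰.
Orbital CFSE = 5(-0.4) + 0(0.6) = -2.0Δo = -2.0 × 31500 = -63000 cm⁻¹.
Relative to high-spin t₂g³ eg² (0 paired), the low-spin configuration has 2 additional pairs, contributing +2 × 30350 = +60700 cm⁻¹.
Net CFSE = -63000 + 60700 = -2300 cm⁻¹.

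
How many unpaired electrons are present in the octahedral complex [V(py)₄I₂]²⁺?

Ligand charges: 4×(+0) from py and 2×(-1) from I⁻ sum to -2; with overall charge +2, V is +4.
Group 5 minus oxidation state +4 gives a d¹ configuration for V⁴⁺.
Configuration: t₂g¹ eg⁰, giving 1 unpaired electron.

1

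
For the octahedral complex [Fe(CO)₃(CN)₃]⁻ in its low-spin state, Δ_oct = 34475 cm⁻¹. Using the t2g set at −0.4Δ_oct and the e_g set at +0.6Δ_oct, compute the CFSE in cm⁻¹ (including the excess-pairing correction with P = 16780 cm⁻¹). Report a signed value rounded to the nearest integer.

-49180

Ligand charges: 3×(+0) from CO and 3×(-1) from CN⁻ sum to -3; with overall charge -1, Fe is +2.
Fe sits in group 8; removing 2 electrons leaves Fe²⁺ with 8 − 2 = 6 d electrons.
Configuration: t2g^6 e_g^0.
CFSE(orbital) = 6×(-0.4Δ_oct) + 0×(0.6Δ_oct) = -2.4Δ_oct; with Δ_oct = 34475 cm⁻¹ that is -82740 cm⁻¹.
Relative to high-spin t2g^4 e_g^2 (1 paired), the low-spin configuration has 2 additional pairs, contributing +2 × 16780 = +33560 cm⁻¹.
Overall CFSE = -82740 + 33560 = -49180 cm⁻¹.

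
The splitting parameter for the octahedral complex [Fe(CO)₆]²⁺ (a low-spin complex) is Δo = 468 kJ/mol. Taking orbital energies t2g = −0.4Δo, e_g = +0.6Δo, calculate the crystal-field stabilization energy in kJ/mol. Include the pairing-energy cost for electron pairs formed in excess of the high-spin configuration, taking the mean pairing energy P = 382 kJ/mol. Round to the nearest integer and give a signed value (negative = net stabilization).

-359

CO is neutral, so the +2 overall charge sits on Fe: oxidation state +2.
Fe is in group 8, so Fe²⁺ is d⁶ (8 − 2 = 6).
Electron filling gives t2g^6 e_g^0.
CFSE(orbital) = 6×(-0.4Δo) + 0×(0.6Δo) = -2.4Δo; with Δo = 468 kJ/mol that is -1123 kJ/mol.
Pairing penalty: 3 pairs vs 1 in the high-spin reference → 2 extra × P = 764 kJ/mol.
Combining: -1123 + 764 = -359 kJ/mol.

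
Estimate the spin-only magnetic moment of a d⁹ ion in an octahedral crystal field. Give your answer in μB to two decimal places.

Configuration: t₂g⁶ eg³ → 1 unpaired electron.
μ(spin-only) = √[1(1+2)] = √3 ≈ 1.73 μB.

1.73 μB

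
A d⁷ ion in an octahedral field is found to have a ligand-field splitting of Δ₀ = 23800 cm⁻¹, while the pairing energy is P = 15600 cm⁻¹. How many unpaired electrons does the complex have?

1

With Δ₀ > P the complex is low-spin.
Filling d⁷ accordingly: t2g^6 e_g^1.
Unpaired electrons: 1.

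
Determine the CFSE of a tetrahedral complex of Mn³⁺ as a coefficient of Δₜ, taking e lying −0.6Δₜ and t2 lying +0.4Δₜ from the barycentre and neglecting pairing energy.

-0.4 Δₜ

Mn sits in group 7; removing 3 electrons leaves Mn³⁺ with 7 − 3 = 4 d electrons.
Tetrahedral fields are weak (Δₜ ≈ 4/9 Δₒ), so electrons fill high-spin.
Configuration: e^2 t2^2.
CFSE = 2(-0.6Δₜ) + 2(0.4Δₜ) = -1.2Δₜ + 0.8Δₜ = -0.4Δₜ.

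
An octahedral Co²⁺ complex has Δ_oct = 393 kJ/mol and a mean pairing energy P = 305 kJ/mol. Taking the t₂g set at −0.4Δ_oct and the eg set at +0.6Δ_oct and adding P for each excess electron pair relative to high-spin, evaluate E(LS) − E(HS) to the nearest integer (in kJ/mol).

-88

Co²⁺: group 9, so d-count = 9 − 2 = 7.
High-spin d⁷ fills as t₂g⁵ eg² with CFSE 5(−0.4) + 2(+0.6) = -0.8Δ_oct = -314 kJ/mol.
Low-spin: t₂g⁶ eg¹, orbital CFSE = -1.8Δ_oct = -707 kJ/mol; plus 1 excess pair × P = +305 kJ/mol; total -402 kJ/mol.
The difference is -402 − (-314) = -88 kJ/mol, so low-spin lies lower.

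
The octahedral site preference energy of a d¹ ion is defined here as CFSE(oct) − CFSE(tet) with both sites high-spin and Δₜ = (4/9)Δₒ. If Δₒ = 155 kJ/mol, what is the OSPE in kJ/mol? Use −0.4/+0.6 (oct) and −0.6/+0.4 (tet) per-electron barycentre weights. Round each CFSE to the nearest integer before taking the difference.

-21

In an octahedral site d¹ (HS) is t₂g¹ eg⁰, giving CFSE(oct) = -0.4Δₒ = -62 kJ/mol.
Tetrahedral e¹ t₂⁰ gives -0.6Δₜ = -0.6 × (4/9) × 155 = -41 kJ/mol.
OSPE = CFSE(oct) − CFSE(tet) = -62 − (-41) = -21 kJ/mol.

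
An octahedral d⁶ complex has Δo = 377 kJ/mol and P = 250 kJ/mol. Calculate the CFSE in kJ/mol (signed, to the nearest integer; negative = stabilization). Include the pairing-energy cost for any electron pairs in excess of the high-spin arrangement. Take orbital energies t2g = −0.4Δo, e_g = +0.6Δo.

-405

Here Δo > P (377 > 250), so the low-spin state is favoured.
Configuration: t2g^6 e_g^0.
Orbital CFSE = -2.4Δo = -2.4 × 377 = -905 kJ/mol.
Excess pairs vs high-spin: 3 − 1 = 2; pairing cost = +500 kJ/mol.
Net CFSE = -905 + 500 = -405 kJ/mol.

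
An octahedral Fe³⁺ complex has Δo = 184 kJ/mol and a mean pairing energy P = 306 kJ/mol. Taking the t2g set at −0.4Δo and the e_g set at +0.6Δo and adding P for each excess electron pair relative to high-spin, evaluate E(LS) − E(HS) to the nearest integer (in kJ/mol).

Group 8 minus oxidation state +3 gives a d⁵ configuration for Fe³⁺.
High-spin: t2g^3 e_g^2, CFSE = 0.0Δo = 0 kJ/mol.
Low-spin: t2g^5 e_g^0, orbital CFSE = -2.0Δo = -368 kJ/mol; plus 2 excess pairs × P = +612 kJ/mol; total 244 kJ/mol.
The difference is 244 − (0) = 244 kJ/mol, so high-spin lies lower.

244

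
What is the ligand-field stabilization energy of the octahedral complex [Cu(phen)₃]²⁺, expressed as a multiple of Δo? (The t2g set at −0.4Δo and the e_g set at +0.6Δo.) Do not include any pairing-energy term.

-0.6 Δo

phen is neutral, so the +2 overall charge sits on Cu: oxidation state +2.
Cu is in group 11, so Cu²⁺ is d⁹ (11 − 2 = 9).
Configuration: t2g^6 e_g^3.
CFSE = 6(-0.4Δo) + 3(0.6Δo) = -2.4Δo + 1.8Δo = -0.6Δo.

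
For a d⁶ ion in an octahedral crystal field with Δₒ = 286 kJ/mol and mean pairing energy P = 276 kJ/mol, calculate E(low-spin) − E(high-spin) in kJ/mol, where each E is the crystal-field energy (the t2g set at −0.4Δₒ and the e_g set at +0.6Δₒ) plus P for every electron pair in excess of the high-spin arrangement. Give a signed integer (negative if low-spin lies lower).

High-spin: t2g^4 e_g^2, CFSE = -0.4Δₒ = -114 kJ/mol.
Low-spin t2g^6 e_g^0 gives -2.4Δₒ = -686 kJ/mol, but forming 2 extra pairs costs 2P = 552 kJ/mol, so E(LS) = -686 + 552 = -134 kJ/mol.
E(LS) − E(HS) = -134 − (-114) = -20 kJ/mol.

-20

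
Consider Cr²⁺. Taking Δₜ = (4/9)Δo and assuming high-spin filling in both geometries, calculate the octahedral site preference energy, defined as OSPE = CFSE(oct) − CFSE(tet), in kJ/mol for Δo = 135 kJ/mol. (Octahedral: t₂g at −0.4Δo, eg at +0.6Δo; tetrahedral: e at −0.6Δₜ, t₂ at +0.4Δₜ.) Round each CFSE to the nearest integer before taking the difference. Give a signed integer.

Cr is in group 6, so Cr²⁺ is d⁴ (6 − 2 = 4).
Octahedral high-spin t2g^3 e_g^1: CFSE = -0.6 × 135 = -81 kJ/mol.
Tetrahedral e^2 t2^2 gives -0.4Δₜ = -0.4 × (4/9) × 135 = -24 kJ/mol.
Subtracting, OSPE = -81 − (-24) = -57 kJ/mol.

-57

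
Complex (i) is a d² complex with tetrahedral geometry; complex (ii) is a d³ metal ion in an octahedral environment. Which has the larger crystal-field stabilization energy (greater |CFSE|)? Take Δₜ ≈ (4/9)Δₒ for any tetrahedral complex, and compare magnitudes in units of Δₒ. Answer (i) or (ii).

(i): Tetrahedral fields are weak (Δₜ ≈ 4/9 Δₒ), so electrons fill high-spin; e^2 t2^0, CFSE = -1.2Δₜ ≈ -0.53Δₒ.
(ii): t2g^3 e_g^0, CFSE = -1.2Δₒ.
So (ii) has the larger |CFSE|.

(ii)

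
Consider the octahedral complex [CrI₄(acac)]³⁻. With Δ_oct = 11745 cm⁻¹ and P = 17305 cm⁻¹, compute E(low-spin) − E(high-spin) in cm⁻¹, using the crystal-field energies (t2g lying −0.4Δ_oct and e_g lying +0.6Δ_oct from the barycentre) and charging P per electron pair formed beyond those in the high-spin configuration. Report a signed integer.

5560

Ligand charges: 4×(-1) from I⁻ and 1×(-1) from acac⁻ sum to -5; with overall charge -3, Cr is +2.
Cr is in group 6, so Cr²⁺ is d⁴ (6 − 2 = 4).
In the high-spin limit (t2g^3 e_g^1) the orbital term is -0.6Δ_oct = -7047 cm⁻¹, with no excess pairing.
Low-spin t2g^4 e_g^0 gives -1.6Δ_oct = -18792 cm⁻¹, but forming 1 extra pair costs 1P = 17305 cm⁻¹, so E(LS) = -18792 + 17305 = -1487 cm⁻¹.
Thus E(LS) − E(HS) = 5560 cm⁻¹.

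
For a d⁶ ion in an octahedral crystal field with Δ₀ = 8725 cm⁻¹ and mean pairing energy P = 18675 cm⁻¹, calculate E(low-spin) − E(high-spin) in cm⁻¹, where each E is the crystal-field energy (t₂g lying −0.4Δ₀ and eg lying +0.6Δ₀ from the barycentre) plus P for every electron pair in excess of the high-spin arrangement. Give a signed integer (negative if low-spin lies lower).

In the high-spin limit (t₂g⁴ eg²) the orbital term is -0.4Δ₀ = -3490 cm⁻¹, with no excess pairing.
Low-spin: t₂g⁶ eg⁰, orbital CFSE = -2.4Δ₀ = -20940 cm⁻¹; plus 2 excess pairs × P = +37350 cm⁻¹; total 16410 cm⁻¹.
E(LS) − E(HS) = 16410 − (-3490) = 19900 cm⁻¹.

19900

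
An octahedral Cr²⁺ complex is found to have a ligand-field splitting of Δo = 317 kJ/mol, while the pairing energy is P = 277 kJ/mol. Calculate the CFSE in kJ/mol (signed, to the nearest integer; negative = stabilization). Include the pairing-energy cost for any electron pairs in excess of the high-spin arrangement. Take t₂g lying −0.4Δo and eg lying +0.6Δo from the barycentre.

Cr is in group 6, so Cr²⁺ is d⁴ (6 − 2 = 4).
Here Δo > P (317 > 277), so the low-spin state is favoured.
Filling d⁴ accordingly: t₂g⁴ eg⁰.
Orbital CFSE = -1.6Δo = -1.6 × 317 = -507 kJ/mol.
Excess pairs vs high-spin: 1 − 0 = 1; pairing cost = +277 kJ/mol.
Net CFSE = -507 + 277 = -230 kJ/mol.

-230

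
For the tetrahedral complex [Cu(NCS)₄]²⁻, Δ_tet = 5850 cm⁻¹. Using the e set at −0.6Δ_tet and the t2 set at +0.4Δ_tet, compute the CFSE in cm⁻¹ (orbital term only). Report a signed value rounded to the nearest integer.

-2340

Each NCS⁻ contributes -1; 4 × (-1) = -4. With overall charge -2, Cu is in the +2 oxidation state.
Group 11 minus oxidation state +2 gives a d⁹ configuration for Cu²⁺.
Tetrahedral splitting is small, so the complex is high-spin.
Electron filling gives e^4 t2^5.
Orbital CFSE = 4(-0.6) + 5(0.4) = -0.4Δ_tet = -0.4 × 5850 = -2340 cm⁻¹.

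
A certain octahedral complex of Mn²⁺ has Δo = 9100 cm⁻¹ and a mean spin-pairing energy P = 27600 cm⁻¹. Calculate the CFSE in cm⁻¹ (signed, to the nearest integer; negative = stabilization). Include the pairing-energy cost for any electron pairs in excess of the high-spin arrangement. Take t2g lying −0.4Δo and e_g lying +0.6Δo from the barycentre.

Mn sits in group 7; removing 2 electrons leaves Mn²⁺ with 7 − 2 = 5 d electrons.
Here Δo < P (9100 < 27600), so the high-spin state is favoured.
Configuration: t2g^3 e_g^2.
Orbital CFSE = 0.0Δo = 0.0 × 9100 = 0 cm⁻¹.
High-spin has no excess pairs, so no pairing correction applies.

0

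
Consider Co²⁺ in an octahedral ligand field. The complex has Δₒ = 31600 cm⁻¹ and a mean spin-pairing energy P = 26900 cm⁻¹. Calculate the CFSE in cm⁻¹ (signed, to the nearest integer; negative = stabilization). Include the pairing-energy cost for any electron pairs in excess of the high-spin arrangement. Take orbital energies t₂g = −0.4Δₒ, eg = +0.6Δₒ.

Co²⁺: group 9, so d-count = 9 − 2 = 7.
Δₒ > P, so pairing is preferred: the ground state is low-spin.
Configuration: t₂g⁶ eg¹.
Orbital CFSE = -1.8Δₒ = -1.8 × 31600 = -56880 cm⁻¹.
Excess pairs vs high-spin: 3 − 2 = 1; pairing cost = +26900 cm⁻¹.
Net CFSE = -56880 + 26900 = -29980 cm⁻¹.

-29980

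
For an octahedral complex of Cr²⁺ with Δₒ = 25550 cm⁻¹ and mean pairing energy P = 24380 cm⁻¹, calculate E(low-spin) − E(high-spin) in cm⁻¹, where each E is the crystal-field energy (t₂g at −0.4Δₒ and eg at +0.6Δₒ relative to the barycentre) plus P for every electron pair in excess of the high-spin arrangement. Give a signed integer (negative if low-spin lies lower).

-1170

Cr is in group 6, so Cr²⁺ is d⁴ (6 − 2 = 4).
In the high-spin limit (t₂g³ eg¹) the orbital term is -0.6Δₒ = -15330 cm⁻¹, with no excess pairing.
Low-spin: t₂g⁴ eg⁰, orbital CFSE = -1.6Δₒ = -40880 cm⁻¹; plus 1 excess pair × P = +24380 cm⁻¹; total -16500 cm⁻¹.
Thus E(LS) − E(HS) = -1170 cm⁻¹.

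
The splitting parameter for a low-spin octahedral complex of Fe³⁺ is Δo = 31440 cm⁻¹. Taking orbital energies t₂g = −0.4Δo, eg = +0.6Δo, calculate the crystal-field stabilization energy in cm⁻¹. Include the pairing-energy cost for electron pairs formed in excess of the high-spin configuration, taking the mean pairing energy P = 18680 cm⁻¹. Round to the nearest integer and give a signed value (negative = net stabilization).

Group 8 minus oxidation state +3 gives a d⁵ configuration for Fe³⁺.
Configuration: t₂g⁵ eg⁰.
The orbital stabilization is -2.0Δo = -2.0 × 31440 = -62880 cm⁻¹.
High-spin d⁵ would be t₂g³ eg² with 0 pairs; low-spin has 2, so 2 excess pairs cost +2P = +37360 cm⁻¹.
Net CFSE = -62880 + 37360 = -25520 cm⁻¹.

-25520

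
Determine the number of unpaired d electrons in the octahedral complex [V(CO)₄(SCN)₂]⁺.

2

Ligand charges: 4×(+0) from CO and 2×(-1) from SCN⁻ sum to -2; with overall charge +1, V is +3.
V sits in group 5; removing 3 electrons leaves V³⁺ with 5 − 3 = 2 d electrons.
Configuration: t2g^2 e_g^0, giving 2 unpaired electrons.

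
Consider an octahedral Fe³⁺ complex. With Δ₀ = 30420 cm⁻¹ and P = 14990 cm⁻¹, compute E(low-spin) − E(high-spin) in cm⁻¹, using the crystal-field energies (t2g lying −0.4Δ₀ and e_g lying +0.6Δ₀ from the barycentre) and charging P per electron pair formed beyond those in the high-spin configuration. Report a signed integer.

-30860

Fe sits in group 8; removing 3 electrons leaves Fe³⁺ with 8 − 3 = 5 d electrons.
In the high-spin limit (t2g^3 e_g^2) the orbital term is 0.0Δ₀ = 0 cm⁻¹, with no excess pairing.
Low-spin t2g^5 e_g^0 gives -2.0Δ₀ = -60840 cm⁻¹, but forming 2 extra pairs costs 2P = 29980 cm⁻¹, so E(LS) = -60840 + 29980 = -30860 cm⁻¹.
Thus E(LS) − E(HS) = -30860 cm⁻¹.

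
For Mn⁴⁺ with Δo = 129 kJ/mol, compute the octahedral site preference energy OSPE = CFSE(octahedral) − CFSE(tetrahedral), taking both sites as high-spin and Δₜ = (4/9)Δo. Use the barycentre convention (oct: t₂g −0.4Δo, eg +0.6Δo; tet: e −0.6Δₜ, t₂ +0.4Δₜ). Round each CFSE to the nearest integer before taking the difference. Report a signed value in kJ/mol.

-109

Mn is in group 7, so Mn⁴⁺ is d³ (7 − 4 = 3).
In an octahedral site d³ (HS) is t₂g³ eg⁰, giving CFSE(oct) = -1.2Δo = -155 kJ/mol.
Tetrahedral e² t₂¹ gives -0.8Δₜ = -0.8 × (4/9) × 129 = -46 kJ/mol.
Subtracting, OSPE = -155 − (-46) = -109 kJ/mol.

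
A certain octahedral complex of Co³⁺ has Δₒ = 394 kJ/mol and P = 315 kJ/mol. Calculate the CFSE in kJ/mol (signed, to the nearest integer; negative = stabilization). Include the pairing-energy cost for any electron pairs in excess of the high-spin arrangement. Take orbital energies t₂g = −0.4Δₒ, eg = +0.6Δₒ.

Group 9 minus oxidation state +3 gives a d⁶ configuration for Co³⁺.
Since Δₒ = 394 kJ/mol > P = 315 kJ/mol, the complex adopts the low-spin configuration.
That gives t₂g⁶ eg⁰.
Orbital CFSE = -2.4Δₒ = -2.4 × 394 = -946 kJ/mol.
Excess pairs vs high-spin: 3 − 1 = 2; pairing cost = +630 kJ/mol.
Net CFSE = -946 + 630 = -316 kJ/mol.

-316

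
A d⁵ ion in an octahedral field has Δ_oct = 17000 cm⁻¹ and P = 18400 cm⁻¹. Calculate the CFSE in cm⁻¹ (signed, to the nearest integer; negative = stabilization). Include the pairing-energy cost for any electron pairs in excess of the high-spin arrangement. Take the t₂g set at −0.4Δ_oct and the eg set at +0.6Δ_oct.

0

Since Δ_oct = 17000 cm⁻¹ < P = 18400 cm⁻¹, the complex adopts the high-spin configuration.
Filling d⁵ accordingly: t₂g³ eg².
Orbital CFSE = 0.0Δ_oct = 0.0 × 17000 = 0 cm⁻¹.
High-spin has no excess pairs, so no pairing correction applies.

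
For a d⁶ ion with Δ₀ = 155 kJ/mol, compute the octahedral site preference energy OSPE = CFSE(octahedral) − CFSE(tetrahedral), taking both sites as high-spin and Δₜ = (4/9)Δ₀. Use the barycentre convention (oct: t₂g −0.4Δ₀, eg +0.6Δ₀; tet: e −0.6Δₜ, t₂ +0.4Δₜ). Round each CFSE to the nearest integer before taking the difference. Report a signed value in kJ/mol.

-21

In an octahedral site d⁶ (HS) is t₂g⁴ eg², giving CFSE(oct) = -0.4Δ₀ = -62 kJ/mol.
Tetrahedral: e³ t₂³, CFSE = 3(−0.6) + 3(+0.4) = -0.6Δₜ = -0.6 × (4/9) × 155 = -41 kJ/mol.
OSPE = CFSE(oct) − CFSE(tet) = -62 − (-41) = -21 kJ/mol.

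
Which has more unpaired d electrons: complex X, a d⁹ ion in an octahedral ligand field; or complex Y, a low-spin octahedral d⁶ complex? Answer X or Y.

X: For octahedral d⁹ the high- and low-spin configurations coincide; t₂g⁶ eg³ → 1 unpaired.
Y: t₂g⁶ eg⁰ → 0 unpaired.
So X has more unpaired electrons.

X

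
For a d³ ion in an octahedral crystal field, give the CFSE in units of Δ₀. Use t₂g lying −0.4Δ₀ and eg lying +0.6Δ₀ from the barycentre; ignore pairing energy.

-1.2 Δ₀

For octahedral d³ the high- and low-spin configurations coincide.
Configuration: t₂g³ eg⁰.
CFSE = 3(-0.4Δ₀) + 0(0.6Δ₀) = -1.2Δ₀ + 0.0Δ₀ = -1.2Δ₀.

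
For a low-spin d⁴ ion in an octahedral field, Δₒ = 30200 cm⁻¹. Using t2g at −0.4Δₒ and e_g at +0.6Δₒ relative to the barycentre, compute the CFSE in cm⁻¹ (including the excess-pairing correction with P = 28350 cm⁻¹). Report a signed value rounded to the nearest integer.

-19970

Configuration: t2g^4 e_g^0.
CFSE(orbital) = 4×(-0.4Δₒ) + 0×(0.6Δₒ) = -1.6Δₒ; with Δₒ = 30200 cm⁻¹ that is -48320 cm⁻¹.
Relative to high-spin t2g^3 e_g^1 (0 paired), the low-spin configuration has 1 additional pair, contributing +1 × 28350 = +28350 cm⁻¹.
Combining: -48320 + 28350 = -19970 cm⁻¹.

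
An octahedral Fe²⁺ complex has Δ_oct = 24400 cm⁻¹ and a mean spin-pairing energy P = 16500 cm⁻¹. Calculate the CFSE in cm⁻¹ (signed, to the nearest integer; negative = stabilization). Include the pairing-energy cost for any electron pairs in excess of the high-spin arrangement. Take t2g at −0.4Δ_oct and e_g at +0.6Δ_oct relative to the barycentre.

Fe sits in group 8; removing 2 electrons leaves Fe²⁺ with 8 − 2 = 6 d electrons.
Δ_oct > P, so pairing is preferred: the ground state is low-spin.
That gives t2g^6 e_g^0.
Orbital CFSE = -2.4Δ_oct = -2.4 × 24400 = -58560 cm⁻¹.
Excess pairs vs high-spin: 3 − 1 = 2; pairing cost = +33000 cm⁻¹.
Net CFSE = -58560 + 33000 = -25560 cm⁻¹.

-25560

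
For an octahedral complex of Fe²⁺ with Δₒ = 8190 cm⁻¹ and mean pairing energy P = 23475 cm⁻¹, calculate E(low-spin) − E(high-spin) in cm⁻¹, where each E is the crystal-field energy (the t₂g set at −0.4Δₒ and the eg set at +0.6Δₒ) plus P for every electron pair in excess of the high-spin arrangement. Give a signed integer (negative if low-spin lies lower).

30570

Fe is in group 8, so Fe²⁺ is d⁶ (8 − 2 = 6).
High-spin: t₂g⁴ eg², CFSE = -0.4Δₒ = -3276 cm⁻¹.
Low-spin t₂g⁶ eg⁰ gives -2.4Δₒ = -19656 cm⁻¹, but forming 2 extra pairs costs 2P = 46950 cm⁻¹, so E(LS) = -19656 + 46950 = 27294 cm⁻¹.
Thus E(LS) − E(HS) = 30570 cm⁻¹.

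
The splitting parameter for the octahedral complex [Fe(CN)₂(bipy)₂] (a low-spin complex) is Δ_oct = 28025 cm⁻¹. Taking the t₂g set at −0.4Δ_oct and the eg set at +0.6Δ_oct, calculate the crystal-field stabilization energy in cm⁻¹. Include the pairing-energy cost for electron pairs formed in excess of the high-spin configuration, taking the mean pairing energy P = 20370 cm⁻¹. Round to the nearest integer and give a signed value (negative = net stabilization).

Ligand charges: 2×(-1) from CN⁻ and 2×(+0) from bipy sum to -2; with overall charge +0, Fe is +2.
Fe²⁺: group 8, so d-count = 8 − 2 = 6.
Configuration: t₂g⁶ eg⁰.
Orbital CFSE = 6(-0.4) + 0(0.6) = -2.4Δ_oct = -2.4 × 28025 = -67260 cm⁻¹.
Pairing penalty: 3 pairs vs 1 in the high-spin reference → 2 extra × P = 40740 cm⁻¹.
Overall CFSE = -67260 + 40740 = -26520 cm⁻¹.

-26520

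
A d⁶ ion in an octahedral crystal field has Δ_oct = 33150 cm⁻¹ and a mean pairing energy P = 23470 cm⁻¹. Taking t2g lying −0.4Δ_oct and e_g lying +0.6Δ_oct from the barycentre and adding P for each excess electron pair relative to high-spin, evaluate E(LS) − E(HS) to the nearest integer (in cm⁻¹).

High-spin: t2g^4 e_g^2, CFSE = -0.4Δ_oct = -13260 cm⁻¹.
Low-spin t2g^6 e_g^0 gives -2.4Δ_oct = -79560 cm⁻¹, but forming 2 extra pairs costs 2P = 46940 cm⁻¹, so E(LS) = -79560 + 46940 = -32620 cm⁻¹.
Thus E(LS) − E(HS) = -19360 cm⁻¹.

-19360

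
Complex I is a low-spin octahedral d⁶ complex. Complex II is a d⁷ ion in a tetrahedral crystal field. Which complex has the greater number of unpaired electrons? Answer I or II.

II

I: t2g^6 e_g^0 → 0 unpaired.
II: Tetrahedral splitting is small, so the complex is high-spin; e^4 t2^3 → 3 unpaired.
So II has more unpaired electrons.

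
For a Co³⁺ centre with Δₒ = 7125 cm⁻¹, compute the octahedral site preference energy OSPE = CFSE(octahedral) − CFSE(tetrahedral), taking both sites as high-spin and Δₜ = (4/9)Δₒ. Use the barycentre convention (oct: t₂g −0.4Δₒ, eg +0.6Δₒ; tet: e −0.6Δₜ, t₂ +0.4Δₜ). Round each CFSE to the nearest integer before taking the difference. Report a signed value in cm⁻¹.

-950

Co sits in group 9; removing 3 electrons leaves Co³⁺ with 9 − 3 = 6 d electrons.
Octahedral high-spin t₂g⁴ eg²: CFSE = -0.4 × 7125 = -2850 cm⁻¹.
Tetrahedral e³ t₂³ gives -0.6Δₜ = -0.6 × (4/9) × 7125 = -1900 cm⁻¹.
Subtracting, OSPE = -2850 − (-1900) = -950 cm⁻¹.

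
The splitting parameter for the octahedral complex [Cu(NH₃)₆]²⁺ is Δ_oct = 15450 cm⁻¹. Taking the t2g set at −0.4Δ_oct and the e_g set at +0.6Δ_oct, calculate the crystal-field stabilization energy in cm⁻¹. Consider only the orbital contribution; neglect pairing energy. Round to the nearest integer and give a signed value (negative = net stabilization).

-9270

NH₃ is neutral, so the +2 overall charge sits on Cu: oxidation state +2.
Group 11 minus oxidation state +2 gives a d⁹ configuration for Cu²⁺.
Configuration: t2g^6 e_g^3.
CFSE(orbital) = 6×(-0.4Δ_oct) + 3×(0.6Δ_oct) = -0.6Δ_oct; with Δ_oct = 15450 cm⁻¹ that is -9270 cm⁻¹.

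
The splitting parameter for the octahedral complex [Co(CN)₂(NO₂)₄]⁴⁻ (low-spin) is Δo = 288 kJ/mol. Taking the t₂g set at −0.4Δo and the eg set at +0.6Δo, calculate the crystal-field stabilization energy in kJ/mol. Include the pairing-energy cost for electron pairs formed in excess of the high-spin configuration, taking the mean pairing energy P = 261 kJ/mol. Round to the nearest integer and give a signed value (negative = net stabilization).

Ligand charges: 2×(-1) from CN⁻ and 4×(-1) from NO₂⁻ sum to -6; with overall charge -4, Co is +2.
Co is in group 9, so Co²⁺ is d⁷ (9 − 2 = 7).
The d⁷ electrons fill as t₂g⁶ eg¹.
Orbital CFSE = 6(-0.4) + 1(0.6) = -1.8Δo = -1.8 × 288 = -518 kJ/mol.
Pairing penalty: 3 pairs vs 2 in the high-spin reference → 1 extra × P = 261 kJ/mol.
Net CFSE = -518 + 261 = -257 kJ/mol.

-257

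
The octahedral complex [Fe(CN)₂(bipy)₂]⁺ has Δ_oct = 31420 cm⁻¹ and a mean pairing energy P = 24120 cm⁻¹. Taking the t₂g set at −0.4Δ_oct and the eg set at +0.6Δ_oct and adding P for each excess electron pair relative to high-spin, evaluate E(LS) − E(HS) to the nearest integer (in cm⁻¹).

Ligand charges: 2×(-1) from CN⁻ and 2×(+0) from bipy sum to -2; with overall charge +1, Fe is +3.
Fe³⁺: group 8, so d-count = 8 − 3 = 5.
In the high-spin limit (t₂g³ eg²) the orbital term is 0.0Δ_oct = 0 cm⁻¹, with no excess pairing.
Low-spin: t₂g⁵ eg⁰, orbital CFSE = -2.0Δ_oct = -62840 cm⁻¹; plus 2 excess pairs × P = +48240 cm⁻¹; total -14600 cm⁻¹.
Thus E(LS) − E(HS) = -14600 cm⁻¹.

-14600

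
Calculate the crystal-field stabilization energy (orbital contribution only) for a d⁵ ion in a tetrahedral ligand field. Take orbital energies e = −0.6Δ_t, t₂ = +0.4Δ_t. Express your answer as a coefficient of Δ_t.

Tetrahedral splitting is small, so the complex is high-spin.
Configuration: e² t₂³.
CFSE = 2(-0.6Δ_t) + 3(0.4Δ_t) = -1.2Δ_t + 1.2Δ_t = 0.0Δ_t.

0.0 Δ_t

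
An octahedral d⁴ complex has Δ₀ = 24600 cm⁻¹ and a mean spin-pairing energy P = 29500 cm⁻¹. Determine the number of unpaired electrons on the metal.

4

With Δ₀ < P the complex is high-spin.
Filling d⁴ accordingly: t₂g³ eg¹.
Unpaired electrons: 4.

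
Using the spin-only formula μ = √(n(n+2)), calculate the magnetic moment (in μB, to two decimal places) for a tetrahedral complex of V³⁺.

2.83 μB

V is in group 5, so V³⁺ is d² (5 − 3 = 2).
With tetrahedral geometry the complex is necessarily high-spin.
Configuration: e^2 t2^0 → 2 unpaired electrons.
μ(spin-only) = √[2(2+2)] = √8 ≈ 2.83 μB.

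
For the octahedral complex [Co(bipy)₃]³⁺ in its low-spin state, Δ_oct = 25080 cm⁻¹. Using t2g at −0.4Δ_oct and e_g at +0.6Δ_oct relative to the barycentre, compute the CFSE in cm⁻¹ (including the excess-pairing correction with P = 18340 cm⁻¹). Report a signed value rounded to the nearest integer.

bipy is neutral, so the +3 overall charge sits on Co: oxidation state +3.
Co sits in group 9; removing 3 electrons leaves Co³⁺ with 9 − 3 = 6 d electrons.
The d⁶ electrons fill as t2g^6 e_g^0.
CFSE(orbital) = 6×(-0.4Δ_oct) + 0×(0.6Δ_oct) = -2.4Δ_oct; with Δ_oct = 25080 cm⁻¹ that is -60192 cm⁻¹.
High-spin d⁶ would be t2g^4 e_g^2 with 1 pair; low-spin has 3, so 2 excess pairs cost +2P = +36680 cm⁻¹.
Net CFSE = -60192 + 36680 = -23512 cm⁻¹.

-23512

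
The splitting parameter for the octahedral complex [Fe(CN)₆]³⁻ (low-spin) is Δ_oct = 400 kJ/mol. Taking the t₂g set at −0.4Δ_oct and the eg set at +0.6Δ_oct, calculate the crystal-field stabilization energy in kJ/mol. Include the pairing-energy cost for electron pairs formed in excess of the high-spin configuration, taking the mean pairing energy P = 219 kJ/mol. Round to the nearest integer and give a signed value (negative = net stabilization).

Each CN⁻ contributes -1; 6 × (-1) = -6. With overall charge -3, Fe is in the +3 oxidation state.
Fe is in group 8, so Fe³⁺ is d⁵ (8 − 3 = 5).
Electron filling gives t₂g⁵ eg⁰.
CFSE(orbital) = 5×(-0.4Δ_oct) + 0×(0.6Δ_oct) = -2.0Δ_oct; with Δ_oct = 400 kJ/mol that is -800 kJ/mol.
Relative to high-spin t₂g³ eg² (0 paired), the low-spin configuration has 2 additional pairs, contributing +2 × 219 = +438 kJ/mol.
Net CFSE = -800 + 438 = -362 kJ/mol.

-362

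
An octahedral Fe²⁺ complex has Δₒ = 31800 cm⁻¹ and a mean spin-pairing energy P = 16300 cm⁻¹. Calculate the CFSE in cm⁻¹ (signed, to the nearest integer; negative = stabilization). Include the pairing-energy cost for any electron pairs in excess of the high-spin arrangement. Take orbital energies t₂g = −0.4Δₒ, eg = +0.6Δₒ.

Fe is in group 8, so Fe²⁺ is d⁶ (8 − 2 = 6).
Since Δₒ = 31800 cm⁻¹ > P = 16300 cm⁻¹, the complex adopts the low-spin configuration.
Configuration: t₂g⁶ eg⁰.
Orbital CFSE = -2.4Δₒ = -2.4 × 31800 = -76320 cm⁻¹.
Excess pairs vs high-spin: 3 − 1 = 2; pairing cost = +32600 cm⁻¹.
Net CFSE = -76320 + 32600 = -43720 cm⁻¹.

-43720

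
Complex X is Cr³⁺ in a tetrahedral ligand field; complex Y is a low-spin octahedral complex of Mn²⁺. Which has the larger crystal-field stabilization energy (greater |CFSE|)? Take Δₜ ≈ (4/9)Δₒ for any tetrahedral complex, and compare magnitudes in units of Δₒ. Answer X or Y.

X: Group 6 minus oxidation state +3 gives a d³ configuration for Cr³⁺; Tetrahedral splitting is small, so the complex is high-spin; e² t₂¹, CFSE = -0.8Δₜ ≈ -0.36Δₒ.
Y: Mn sits in group 7; removing 2 electrons leaves Mn²⁺ with 7 − 2 = 5 d electrons; t₂g⁵ eg⁰, CFSE = -2.0Δₒ.
So Y has the larger |CFSE|.

Y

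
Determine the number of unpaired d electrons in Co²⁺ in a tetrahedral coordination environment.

3

Co is in group 9, so Co²⁺ is d⁷ (9 − 2 = 7).
Tetrahedral fields are weak (Δₜ ≈ 4/9 Δₒ), so electrons fill high-spin.
Configuration: e^4 t2^3, giving 3 unpaired electrons.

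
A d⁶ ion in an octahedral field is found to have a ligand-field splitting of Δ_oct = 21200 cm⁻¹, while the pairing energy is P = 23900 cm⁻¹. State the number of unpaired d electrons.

Δ_oct < P, so pairing is avoided: the ground state is high-spin.
Filling d⁶ accordingly: t₂g⁴ eg².
Unpaired electrons: 4.

4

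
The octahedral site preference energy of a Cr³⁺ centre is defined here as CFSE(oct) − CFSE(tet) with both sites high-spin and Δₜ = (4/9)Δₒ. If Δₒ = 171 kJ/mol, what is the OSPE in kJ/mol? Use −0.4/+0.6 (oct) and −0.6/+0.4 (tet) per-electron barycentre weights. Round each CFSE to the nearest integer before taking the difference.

-144

Cr³⁺: group 6, so d-count = 6 − 3 = 3.
In an octahedral site d³ (HS) is t₂g³ eg⁰, giving CFSE(oct) = -1.2Δₒ = -205 kJ/mol.
Tetrahedral e² t₂¹ gives -0.8Δₜ = -0.8 × (4/9) × 171 = -61 kJ/mol.
OSPE = -205 − (-61) = -144 kJ/mol.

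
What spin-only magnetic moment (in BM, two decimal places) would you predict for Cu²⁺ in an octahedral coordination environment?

1.73 BM

Cu sits in group 11; removing 2 electrons leaves Cu²⁺ with 11 − 2 = 9 d electrons.
For octahedral d⁹ the high- and low-spin configurations coincide.
Configuration: t₂g⁶ eg³ → 1 unpaired electron.
μ(spin-only) = √[1(1+2)] = √3 ≈ 1.73 BM.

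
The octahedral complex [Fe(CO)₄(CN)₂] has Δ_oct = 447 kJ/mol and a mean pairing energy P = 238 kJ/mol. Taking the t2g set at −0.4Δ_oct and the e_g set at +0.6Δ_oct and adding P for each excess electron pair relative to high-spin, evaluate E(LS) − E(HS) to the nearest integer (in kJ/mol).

Ligand charges: 4×(+0) from CO and 2×(-1) from CN⁻ sum to -2; with overall charge +0, Fe is +2.
Fe²⁺: group 8, so d-count = 8 − 2 = 6.
High-spin: t2g^4 e_g^2, CFSE = -0.4Δ_oct = -179 kJ/mol.
Low-spin t2g^6 e_g^0 gives -2.4Δ_oct = -1073 kJ/mol, but forming 2 extra pairs costs 2P = 476 kJ/mol, so E(LS) = -1073 + 476 = -597 kJ/mol.
E(LS) − E(HS) = -597 − (-179) = -418 kJ/mol.

-418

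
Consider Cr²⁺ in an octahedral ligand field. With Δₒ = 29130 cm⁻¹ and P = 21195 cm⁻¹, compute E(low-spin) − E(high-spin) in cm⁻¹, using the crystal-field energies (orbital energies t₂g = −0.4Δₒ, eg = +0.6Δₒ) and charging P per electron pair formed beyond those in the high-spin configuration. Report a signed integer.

Cr²⁺: group 6, so d-count = 6 − 2 = 4.
In the high-spin limit (t₂g³ eg¹) the orbital term is -0.6Δₒ = -17478 cm⁻¹, with no excess pairing.
Low-spin t₂g⁴ eg⁰ gives -1.6Δₒ = -46608 cm⁻¹, but forming 1 extra pair costs 1P = 21195 cm⁻¹, so E(LS) = -46608 + 21195 = -25413 cm⁻¹.
Thus E(LS) − E(HS) = -7935 cm⁻¹.

-7935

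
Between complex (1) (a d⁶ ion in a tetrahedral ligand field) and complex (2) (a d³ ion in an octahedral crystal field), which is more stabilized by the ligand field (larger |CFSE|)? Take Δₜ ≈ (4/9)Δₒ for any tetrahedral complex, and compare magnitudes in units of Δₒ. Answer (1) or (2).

(2)

(1): With tetrahedral geometry the complex is necessarily high-spin; e^3 t2^3, CFSE = -0.6Δₜ ≈ -0.27Δₒ.
(2): t2g^3 e_g^0, CFSE = -1.2Δₒ.
So (2) has the larger |CFSE|.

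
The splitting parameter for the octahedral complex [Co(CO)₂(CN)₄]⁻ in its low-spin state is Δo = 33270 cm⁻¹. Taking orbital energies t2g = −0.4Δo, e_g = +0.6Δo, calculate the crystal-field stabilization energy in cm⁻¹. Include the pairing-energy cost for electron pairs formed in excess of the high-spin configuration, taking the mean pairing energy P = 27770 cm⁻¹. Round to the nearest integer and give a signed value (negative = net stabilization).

Ligand charges: 2×(+0) from CO and 4×(-1) from CN⁻ sum to -4; with overall charge -1, Co is +3.
Co³⁺: group 9, so d-count = 9 − 3 = 6.
The d⁶ electrons fill as t2g^6 e_g^0.
CFSE(orbital) = 6×(-0.4Δo) + 0×(0.6Δo) = -2.4Δo; with Δo = 33270 cm⁻¹ that is -79848 cm⁻¹.
High-spin d⁶ would be t2g^4 e_g^2 with 1 pair; low-spin has 3, so 2 excess pairs cost +2P = +55540 cm⁻¹.
Combining: -79848 + 55540 = -24308 cm⁻¹.

-24308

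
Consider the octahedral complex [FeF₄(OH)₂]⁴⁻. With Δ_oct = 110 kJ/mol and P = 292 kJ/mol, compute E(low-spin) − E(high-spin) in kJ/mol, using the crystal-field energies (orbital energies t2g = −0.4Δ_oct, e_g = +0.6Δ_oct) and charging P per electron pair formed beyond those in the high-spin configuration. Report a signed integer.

Ligand charges: 4×(-1) from F⁻ and 2×(-1) from OH⁻ sum to -6; with overall charge -4, Fe is +2.
Fe sits in group 8; removing 2 electrons leaves Fe²⁺ with 8 − 2 = 6 d electrons.
In the high-spin limit (t2g^4 e_g^2) the orbital term is -0.4Δ_oct = -44 kJ/mol, with no excess pairing.
For low-spin the configuration is t2g^6 e_g^0: orbital energy -2.4 × 110 = -264 kJ/mol, and 2 additional pairs relative to high-spin add 584 kJ/mol, giving 320 kJ/mol.
The difference is 320 − (-44) = 364 kJ/mol, so high-spin lies lower.

364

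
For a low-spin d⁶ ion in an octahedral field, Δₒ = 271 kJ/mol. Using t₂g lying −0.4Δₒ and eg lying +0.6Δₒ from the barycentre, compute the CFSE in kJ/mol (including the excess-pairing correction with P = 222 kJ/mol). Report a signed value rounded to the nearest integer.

-206

Configuration: t₂g⁶ eg⁰.
The orbital stabilization is -2.4Δₒ = -2.4 × 271 = -650 kJ/mol.
Pairing penalty: 3 pairs vs 1 in the high-spin reference → 2 extra × P = 444 kJ/mol.
Overall CFSE = -650 + 444 = -206 kJ/mol.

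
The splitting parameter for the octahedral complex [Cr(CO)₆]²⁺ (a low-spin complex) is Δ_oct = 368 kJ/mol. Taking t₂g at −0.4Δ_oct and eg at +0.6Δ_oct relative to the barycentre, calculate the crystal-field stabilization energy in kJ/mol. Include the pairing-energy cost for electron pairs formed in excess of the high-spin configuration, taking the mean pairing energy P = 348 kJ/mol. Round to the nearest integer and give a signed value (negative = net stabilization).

CO is neutral, so the +2 overall charge sits on Cr: oxidation state +2.
Cr²⁺: group 6, so d-count = 6 − 2 = 4.
Electron filling gives t₂g⁴ eg⁰.
The orbital stabilization is -1.6Δ_oct = -1.6 × 368 = -589 kJ/mol.
High-spin d⁴ would be t₂g³ eg¹ with 0 pairs; low-spin has 1, so 1 excess pair costs +1P = +348 kJ/mol.
Overall CFSE = -589 + 348 = -241 kJ/mol.

-241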